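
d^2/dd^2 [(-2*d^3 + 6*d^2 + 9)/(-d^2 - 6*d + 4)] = 2*(116*d^3 - 243*d^2 - 66*d - 456)/(d^6 + 18*d^5 + 96*d^4 + 72*d^3 - 384*d^2 + 288*d - 64)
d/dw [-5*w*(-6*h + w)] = 30*h - 10*w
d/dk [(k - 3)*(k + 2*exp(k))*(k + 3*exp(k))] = 5*k^2*exp(k) + 3*k^2 + 12*k*exp(2*k) - 5*k*exp(k) - 6*k - 30*exp(2*k) - 15*exp(k)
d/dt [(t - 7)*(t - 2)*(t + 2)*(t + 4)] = 4*t^3 - 9*t^2 - 64*t + 12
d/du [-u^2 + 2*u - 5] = 2 - 2*u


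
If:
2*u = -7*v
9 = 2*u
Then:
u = 9/2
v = -9/7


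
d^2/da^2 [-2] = 0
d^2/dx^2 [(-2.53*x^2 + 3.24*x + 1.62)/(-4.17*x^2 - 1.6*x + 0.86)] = (-146.440392*x^3 - 114.581592*x^2 - 134.567568*x - 25.087792)/(72.511713*x^6 + 83.46672*x^5 - 12.837762*x^4 - 30.33152*x^3 + 2.647596*x^2 + 3.55008*x - 0.636056)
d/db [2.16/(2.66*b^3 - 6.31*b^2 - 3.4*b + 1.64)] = (-17.2368*b^2 + 27.2592*b + 7.344)/(2.66*b^3 - 6.31*b^2 - 3.4*b + 1.64)^2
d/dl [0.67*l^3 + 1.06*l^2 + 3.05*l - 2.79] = 2.01*l^2 + 2.12*l + 3.05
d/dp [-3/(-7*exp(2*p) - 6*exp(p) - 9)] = (-42*exp(p) - 18)*exp(p)/(7*exp(2*p) + 6*exp(p) + 9)^2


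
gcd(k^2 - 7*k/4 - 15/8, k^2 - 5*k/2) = k - 5/2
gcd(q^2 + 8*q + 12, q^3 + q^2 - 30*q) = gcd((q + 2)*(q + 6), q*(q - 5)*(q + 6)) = q + 6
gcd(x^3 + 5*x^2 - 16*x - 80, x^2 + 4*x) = x + 4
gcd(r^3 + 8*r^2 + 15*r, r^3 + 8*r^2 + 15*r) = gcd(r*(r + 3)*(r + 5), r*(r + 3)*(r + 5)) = r^3 + 8*r^2 + 15*r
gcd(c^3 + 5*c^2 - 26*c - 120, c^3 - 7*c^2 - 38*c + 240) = c^2 + c - 30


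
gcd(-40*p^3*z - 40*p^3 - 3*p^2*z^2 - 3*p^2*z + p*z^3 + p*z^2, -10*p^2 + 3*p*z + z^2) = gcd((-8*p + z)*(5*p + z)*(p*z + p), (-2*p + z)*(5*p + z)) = 5*p + z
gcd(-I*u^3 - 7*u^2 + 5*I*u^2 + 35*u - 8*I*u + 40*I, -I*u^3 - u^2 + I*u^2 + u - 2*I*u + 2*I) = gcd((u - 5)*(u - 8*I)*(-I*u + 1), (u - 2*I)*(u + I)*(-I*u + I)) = u + I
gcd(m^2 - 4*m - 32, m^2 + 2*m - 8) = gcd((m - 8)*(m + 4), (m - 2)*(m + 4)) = m + 4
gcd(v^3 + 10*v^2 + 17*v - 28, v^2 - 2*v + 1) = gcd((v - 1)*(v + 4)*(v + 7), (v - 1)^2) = v - 1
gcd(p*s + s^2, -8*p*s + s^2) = s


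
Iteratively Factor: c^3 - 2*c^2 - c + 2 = (c - 2)*(c^2 - 1) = (c - 2)*(c + 1)*(c - 1)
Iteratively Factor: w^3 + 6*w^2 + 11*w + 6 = (w + 2)*(w^2 + 4*w + 3) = (w + 1)*(w + 2)*(w + 3)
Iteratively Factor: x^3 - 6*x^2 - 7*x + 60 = (x - 4)*(x^2 - 2*x - 15) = (x - 4)*(x + 3)*(x - 5)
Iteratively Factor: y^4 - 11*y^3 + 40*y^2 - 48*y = (y - 4)*(y^3 - 7*y^2 + 12*y) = (y - 4)*(y - 3)*(y^2 - 4*y) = y*(y - 4)*(y - 3)*(y - 4)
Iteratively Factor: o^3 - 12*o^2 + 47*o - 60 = (o - 5)*(o^2 - 7*o + 12) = (o - 5)*(o - 4)*(o - 3)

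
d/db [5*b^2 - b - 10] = 10*b - 1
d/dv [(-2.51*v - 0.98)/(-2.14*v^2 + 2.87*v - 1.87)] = (-5.3714*v^2 - 4.1944*v + 7.5063)/(4.5796*v^4 - 12.2836*v^3 + 16.2405*v^2 - 10.7338*v + 3.4969)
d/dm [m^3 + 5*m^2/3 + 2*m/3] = 3*m^2 + 10*m/3 + 2/3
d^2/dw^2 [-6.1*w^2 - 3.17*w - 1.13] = -12.2000000000000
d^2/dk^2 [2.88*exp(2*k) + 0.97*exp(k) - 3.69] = (11.52*exp(k) + 0.97)*exp(k)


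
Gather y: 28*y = 28*y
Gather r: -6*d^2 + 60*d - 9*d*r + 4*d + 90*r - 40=-6*d^2 + 64*d + r*(90 - 9*d) - 40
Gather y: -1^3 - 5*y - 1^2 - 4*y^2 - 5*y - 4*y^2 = -8*y^2 - 10*y - 2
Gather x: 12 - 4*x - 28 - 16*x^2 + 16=-16*x^2 - 4*x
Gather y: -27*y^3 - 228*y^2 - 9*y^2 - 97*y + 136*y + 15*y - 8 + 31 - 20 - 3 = -27*y^3 - 237*y^2 + 54*y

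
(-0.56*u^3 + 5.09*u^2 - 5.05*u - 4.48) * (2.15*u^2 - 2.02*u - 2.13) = -1.204*u^5 + 12.0747*u^4 - 19.9465*u^3 - 10.2727*u^2 + 19.8061*u + 9.5424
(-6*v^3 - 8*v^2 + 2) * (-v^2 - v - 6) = 6*v^5 + 14*v^4 + 44*v^3 + 46*v^2 - 2*v - 12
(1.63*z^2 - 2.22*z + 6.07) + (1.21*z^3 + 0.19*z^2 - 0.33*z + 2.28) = 1.21*z^3 + 1.82*z^2 - 2.55*z + 8.35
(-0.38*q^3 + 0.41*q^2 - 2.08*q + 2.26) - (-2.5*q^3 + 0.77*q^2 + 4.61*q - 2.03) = 2.12*q^3 - 0.36*q^2 - 6.69*q + 4.29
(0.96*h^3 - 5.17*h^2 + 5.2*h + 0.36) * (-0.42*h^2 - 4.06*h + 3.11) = -0.4032*h^5 - 1.7262*h^4 + 21.7918*h^3 - 37.3419*h^2 + 14.7104*h + 1.1196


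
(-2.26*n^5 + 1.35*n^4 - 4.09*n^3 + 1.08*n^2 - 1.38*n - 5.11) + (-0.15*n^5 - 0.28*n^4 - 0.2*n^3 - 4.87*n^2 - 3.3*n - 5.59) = -2.41*n^5 + 1.07*n^4 - 4.29*n^3 - 3.79*n^2 - 4.68*n - 10.7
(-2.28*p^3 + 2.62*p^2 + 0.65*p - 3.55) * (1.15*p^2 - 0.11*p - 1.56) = -2.622*p^5 + 3.2638*p^4 + 4.0161*p^3 - 8.2412*p^2 - 0.6235*p + 5.538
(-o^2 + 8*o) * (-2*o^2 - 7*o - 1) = 2*o^4 - 9*o^3 - 55*o^2 - 8*o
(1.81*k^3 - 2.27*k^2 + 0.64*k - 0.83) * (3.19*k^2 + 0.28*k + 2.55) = 5.7739*k^5 - 6.7345*k^4 + 6.0215*k^3 - 8.257*k^2 + 1.3996*k - 2.1165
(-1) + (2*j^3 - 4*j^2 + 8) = 2*j^3 - 4*j^2 + 7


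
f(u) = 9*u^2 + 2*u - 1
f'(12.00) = 218.00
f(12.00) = 1319.00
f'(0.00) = 2.00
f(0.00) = -1.00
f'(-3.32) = -57.76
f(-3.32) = 91.56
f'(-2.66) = -45.88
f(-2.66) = 57.36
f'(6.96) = 127.28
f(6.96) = 448.89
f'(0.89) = 18.02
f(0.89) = 7.91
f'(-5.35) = -94.30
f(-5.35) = 245.90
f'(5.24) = 96.32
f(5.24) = 256.60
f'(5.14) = 94.52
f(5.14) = 247.06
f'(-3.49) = -60.82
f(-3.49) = 101.64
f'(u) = 18*u + 2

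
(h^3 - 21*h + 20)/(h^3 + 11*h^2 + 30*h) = (h^2 - 5*h + 4)/(h*(h + 6))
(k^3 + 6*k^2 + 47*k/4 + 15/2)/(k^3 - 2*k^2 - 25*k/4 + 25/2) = (2*k^2 + 7*k + 6)/(2*k^2 - 9*k + 10)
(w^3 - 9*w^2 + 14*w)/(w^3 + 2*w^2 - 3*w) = (w^2 - 9*w + 14)/(w^2 + 2*w - 3)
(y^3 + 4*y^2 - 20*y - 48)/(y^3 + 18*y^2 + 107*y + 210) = (y^2 - 2*y - 8)/(y^2 + 12*y + 35)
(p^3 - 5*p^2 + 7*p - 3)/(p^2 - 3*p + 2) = (p^2 - 4*p + 3)/(p - 2)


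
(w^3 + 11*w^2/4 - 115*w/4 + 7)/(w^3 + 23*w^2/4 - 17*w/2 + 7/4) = (w - 4)/(w - 1)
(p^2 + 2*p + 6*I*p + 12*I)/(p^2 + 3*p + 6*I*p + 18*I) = (p + 2)/(p + 3)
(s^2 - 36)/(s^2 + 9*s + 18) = (s - 6)/(s + 3)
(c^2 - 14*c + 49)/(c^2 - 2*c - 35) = (c - 7)/(c + 5)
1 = 1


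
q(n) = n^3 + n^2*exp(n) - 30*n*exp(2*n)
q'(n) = n^2*exp(n) + 3*n^2 - 60*n*exp(2*n) + 2*n*exp(n) - 30*exp(2*n)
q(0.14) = -5.53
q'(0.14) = -50.40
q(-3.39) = -38.46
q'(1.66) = -3544.56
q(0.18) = -7.70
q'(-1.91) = 12.77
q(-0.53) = 5.53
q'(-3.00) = 27.52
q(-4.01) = -64.15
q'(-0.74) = 4.48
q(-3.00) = -26.33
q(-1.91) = -5.17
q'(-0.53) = 1.01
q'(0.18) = -57.91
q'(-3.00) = 27.52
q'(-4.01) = 48.46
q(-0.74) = 4.91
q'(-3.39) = 34.83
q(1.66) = -1358.42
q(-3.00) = -26.33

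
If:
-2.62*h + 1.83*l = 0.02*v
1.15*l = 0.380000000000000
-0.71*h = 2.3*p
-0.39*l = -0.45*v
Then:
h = 0.23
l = 0.33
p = -0.07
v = 0.29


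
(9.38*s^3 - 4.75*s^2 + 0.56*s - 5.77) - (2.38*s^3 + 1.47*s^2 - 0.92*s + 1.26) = 7.0*s^3 - 6.22*s^2 + 1.48*s - 7.03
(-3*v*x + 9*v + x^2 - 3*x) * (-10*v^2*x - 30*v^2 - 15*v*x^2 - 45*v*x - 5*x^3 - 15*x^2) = 30*v^3*x^2 - 270*v^3 + 35*v^2*x^3 - 315*v^2*x - 5*x^5 + 45*x^3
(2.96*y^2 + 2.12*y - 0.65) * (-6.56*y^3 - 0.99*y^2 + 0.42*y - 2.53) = -19.4176*y^5 - 16.8376*y^4 + 3.4084*y^3 - 5.9549*y^2 - 5.6366*y + 1.6445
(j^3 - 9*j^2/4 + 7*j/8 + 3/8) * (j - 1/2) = j^4 - 11*j^3/4 + 2*j^2 - j/16 - 3/16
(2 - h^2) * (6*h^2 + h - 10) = -6*h^4 - h^3 + 22*h^2 + 2*h - 20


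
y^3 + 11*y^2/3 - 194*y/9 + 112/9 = (y - 8/3)*(y - 2/3)*(y + 7)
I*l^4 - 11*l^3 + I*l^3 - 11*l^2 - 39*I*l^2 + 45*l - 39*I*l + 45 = (l + 3*I)^2*(l + 5*I)*(I*l + I)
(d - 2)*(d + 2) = d^2 - 4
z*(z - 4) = z^2 - 4*z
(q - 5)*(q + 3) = q^2 - 2*q - 15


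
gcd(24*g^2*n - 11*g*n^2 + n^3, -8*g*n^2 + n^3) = 8*g*n - n^2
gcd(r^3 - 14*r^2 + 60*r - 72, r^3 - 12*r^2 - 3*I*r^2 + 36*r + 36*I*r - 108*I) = r^2 - 12*r + 36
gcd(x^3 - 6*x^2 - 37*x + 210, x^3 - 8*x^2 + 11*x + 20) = x - 5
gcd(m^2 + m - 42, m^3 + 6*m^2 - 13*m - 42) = m + 7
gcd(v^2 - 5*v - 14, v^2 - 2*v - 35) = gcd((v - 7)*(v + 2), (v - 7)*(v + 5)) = v - 7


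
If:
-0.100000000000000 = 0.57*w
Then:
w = -0.18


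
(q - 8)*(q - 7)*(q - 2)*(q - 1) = q^4 - 18*q^3 + 103*q^2 - 198*q + 112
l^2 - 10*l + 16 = (l - 8)*(l - 2)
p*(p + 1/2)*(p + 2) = p^3 + 5*p^2/2 + p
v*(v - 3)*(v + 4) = v^3 + v^2 - 12*v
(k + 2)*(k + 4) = k^2 + 6*k + 8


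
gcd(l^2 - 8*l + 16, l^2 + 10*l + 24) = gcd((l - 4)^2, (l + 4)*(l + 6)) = 1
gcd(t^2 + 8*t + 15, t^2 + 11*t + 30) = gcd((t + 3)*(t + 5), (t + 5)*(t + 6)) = t + 5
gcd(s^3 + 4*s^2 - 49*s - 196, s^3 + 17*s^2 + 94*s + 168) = s^2 + 11*s + 28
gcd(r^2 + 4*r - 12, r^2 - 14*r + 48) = 1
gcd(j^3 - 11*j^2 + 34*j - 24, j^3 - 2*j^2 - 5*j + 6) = j - 1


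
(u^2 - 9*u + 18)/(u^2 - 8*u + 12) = (u - 3)/(u - 2)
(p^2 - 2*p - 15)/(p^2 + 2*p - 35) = (p + 3)/(p + 7)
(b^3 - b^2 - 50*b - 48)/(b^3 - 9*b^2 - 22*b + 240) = (b^2 + 7*b + 6)/(b^2 - b - 30)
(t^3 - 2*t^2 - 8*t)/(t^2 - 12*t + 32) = t*(t + 2)/(t - 8)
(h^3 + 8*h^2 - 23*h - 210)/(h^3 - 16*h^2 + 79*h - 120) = (h^2 + 13*h + 42)/(h^2 - 11*h + 24)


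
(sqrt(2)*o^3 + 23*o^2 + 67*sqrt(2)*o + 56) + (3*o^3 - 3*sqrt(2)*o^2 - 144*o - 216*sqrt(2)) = sqrt(2)*o^3 + 3*o^3 - 3*sqrt(2)*o^2 + 23*o^2 - 144*o + 67*sqrt(2)*o - 216*sqrt(2) + 56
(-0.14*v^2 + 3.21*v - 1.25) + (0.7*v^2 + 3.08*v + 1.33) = 0.56*v^2 + 6.29*v + 0.0800000000000001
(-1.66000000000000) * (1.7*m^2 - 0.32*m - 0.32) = -2.822*m^2 + 0.5312*m + 0.5312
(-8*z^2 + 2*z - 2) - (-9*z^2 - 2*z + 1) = z^2 + 4*z - 3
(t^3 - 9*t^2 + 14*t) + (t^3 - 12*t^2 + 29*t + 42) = 2*t^3 - 21*t^2 + 43*t + 42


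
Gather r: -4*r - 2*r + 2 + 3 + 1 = 6 - 6*r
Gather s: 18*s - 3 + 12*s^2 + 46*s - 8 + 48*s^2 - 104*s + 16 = 60*s^2 - 40*s + 5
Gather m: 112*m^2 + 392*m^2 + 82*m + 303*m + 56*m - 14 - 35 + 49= 504*m^2 + 441*m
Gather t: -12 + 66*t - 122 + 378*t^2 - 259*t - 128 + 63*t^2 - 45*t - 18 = 441*t^2 - 238*t - 280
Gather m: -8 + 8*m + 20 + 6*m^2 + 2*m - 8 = 6*m^2 + 10*m + 4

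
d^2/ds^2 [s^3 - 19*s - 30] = 6*s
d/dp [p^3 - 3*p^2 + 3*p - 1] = 3*p^2 - 6*p + 3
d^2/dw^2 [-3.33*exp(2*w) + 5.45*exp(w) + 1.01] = (5.45 - 13.32*exp(w))*exp(w)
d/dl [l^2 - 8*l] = 2*l - 8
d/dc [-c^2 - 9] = -2*c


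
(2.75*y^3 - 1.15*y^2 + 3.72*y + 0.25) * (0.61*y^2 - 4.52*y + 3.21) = 1.6775*y^5 - 13.1315*y^4 + 16.2947*y^3 - 20.3534*y^2 + 10.8112*y + 0.8025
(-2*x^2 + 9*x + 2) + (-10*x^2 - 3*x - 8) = -12*x^2 + 6*x - 6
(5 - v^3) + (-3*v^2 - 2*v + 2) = -v^3 - 3*v^2 - 2*v + 7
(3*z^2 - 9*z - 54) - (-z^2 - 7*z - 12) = 4*z^2 - 2*z - 42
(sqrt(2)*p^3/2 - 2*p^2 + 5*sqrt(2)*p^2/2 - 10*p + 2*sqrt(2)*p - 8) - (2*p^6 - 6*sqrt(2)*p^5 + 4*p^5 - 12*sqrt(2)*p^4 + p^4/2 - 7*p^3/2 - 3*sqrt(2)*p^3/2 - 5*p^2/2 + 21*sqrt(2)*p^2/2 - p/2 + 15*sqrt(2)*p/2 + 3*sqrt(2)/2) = -2*p^6 - 4*p^5 + 6*sqrt(2)*p^5 - p^4/2 + 12*sqrt(2)*p^4 + 2*sqrt(2)*p^3 + 7*p^3/2 - 8*sqrt(2)*p^2 + p^2/2 - 19*p/2 - 11*sqrt(2)*p/2 - 8 - 3*sqrt(2)/2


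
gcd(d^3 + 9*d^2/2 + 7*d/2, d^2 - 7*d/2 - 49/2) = d + 7/2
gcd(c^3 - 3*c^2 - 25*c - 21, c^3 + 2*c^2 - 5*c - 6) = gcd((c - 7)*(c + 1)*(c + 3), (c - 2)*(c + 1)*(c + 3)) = c^2 + 4*c + 3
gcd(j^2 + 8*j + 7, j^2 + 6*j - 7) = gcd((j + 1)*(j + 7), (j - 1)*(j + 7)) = j + 7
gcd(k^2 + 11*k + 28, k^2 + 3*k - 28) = k + 7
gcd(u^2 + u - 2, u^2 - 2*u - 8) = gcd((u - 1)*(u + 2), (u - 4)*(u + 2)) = u + 2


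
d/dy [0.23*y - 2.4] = 0.230000000000000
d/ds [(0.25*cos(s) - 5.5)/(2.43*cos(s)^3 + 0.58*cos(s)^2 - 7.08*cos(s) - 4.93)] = (1.215*cos(s)^3 - 39.95*cos(s)^2 - 6.38*cos(s) + 40.1725)*sin(s)/(5.9049*cos(s)^6 + 2.8188*cos(s)^5 - 34.0724*cos(s)^4 - 32.1726*cos(s)^3 + 44.4076*cos(s)^2 + 69.8088*cos(s) + 24.3049)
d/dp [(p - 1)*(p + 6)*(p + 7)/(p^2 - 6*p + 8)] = (p^4 - 12*p^3 - 77*p^2 + 276*p - 20)/(p^4 - 12*p^3 + 52*p^2 - 96*p + 64)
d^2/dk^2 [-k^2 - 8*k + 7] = -2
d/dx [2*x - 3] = 2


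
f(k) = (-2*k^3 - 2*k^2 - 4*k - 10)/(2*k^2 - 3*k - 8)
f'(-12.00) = -0.96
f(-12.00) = 10.15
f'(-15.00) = -0.97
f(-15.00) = 13.04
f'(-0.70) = -0.95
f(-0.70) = 1.52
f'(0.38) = 0.50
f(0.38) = 1.35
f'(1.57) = 4.79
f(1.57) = 3.72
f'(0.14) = 0.19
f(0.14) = 1.27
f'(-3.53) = -0.83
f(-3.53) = 2.44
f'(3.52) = 24.11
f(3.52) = -21.88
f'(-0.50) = -0.56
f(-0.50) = 1.38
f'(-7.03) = -0.91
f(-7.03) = 5.49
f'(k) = (3 - 4*k)*(-2*k^3 - 2*k^2 - 4*k - 10)/(2*k^2 - 3*k - 8)^2 + (-6*k^2 - 4*k - 4)/(2*k^2 - 3*k - 8) = 2*(-2*k^4 + 6*k^3 + 31*k^2 + 36*k + 1)/(4*k^4 - 12*k^3 - 23*k^2 + 48*k + 64)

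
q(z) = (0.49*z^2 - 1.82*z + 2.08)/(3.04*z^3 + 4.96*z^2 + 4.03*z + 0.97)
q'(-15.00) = -0.00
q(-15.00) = -0.02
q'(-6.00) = -0.02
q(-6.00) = -0.06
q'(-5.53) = -0.02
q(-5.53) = -0.07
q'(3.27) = 0.00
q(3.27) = 0.01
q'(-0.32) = -641.18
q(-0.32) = 30.59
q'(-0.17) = -41.49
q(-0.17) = 5.82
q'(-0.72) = -18.92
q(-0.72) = -7.36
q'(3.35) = 0.00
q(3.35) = 0.01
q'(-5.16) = -0.03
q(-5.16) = -0.08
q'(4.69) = 0.00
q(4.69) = 0.01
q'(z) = (0.98*z - 1.82)/(3.04*z^3 + 4.96*z^2 + 4.03*z + 0.97) + (-9.12*z^2 - 9.92*z - 4.03)*(0.49*z^2 - 1.82*z + 2.08)/(3.04*z^3 + 4.96*z^2 + 4.03*z + 0.97)^2 = (-1.4896*z^4 + 11.0656*z^3 - 7.9677*z^2 - 19.683*z - 10.1478)/(9.2416*z^6 + 30.1568*z^5 + 49.104*z^4 + 45.8752*z^3 + 25.8633*z^2 + 7.8182*z + 0.9409)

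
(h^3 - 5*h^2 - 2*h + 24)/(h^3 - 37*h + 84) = (h + 2)/(h + 7)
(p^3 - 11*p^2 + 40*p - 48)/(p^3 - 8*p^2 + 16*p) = (p - 3)/p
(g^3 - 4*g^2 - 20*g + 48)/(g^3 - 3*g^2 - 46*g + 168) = (g^2 + 2*g - 8)/(g^2 + 3*g - 28)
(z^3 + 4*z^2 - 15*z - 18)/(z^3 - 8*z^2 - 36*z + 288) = (z^2 - 2*z - 3)/(z^2 - 14*z + 48)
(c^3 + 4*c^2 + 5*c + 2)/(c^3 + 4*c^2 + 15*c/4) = 4*(c^3 + 4*c^2 + 5*c + 2)/(c*(4*c^2 + 16*c + 15))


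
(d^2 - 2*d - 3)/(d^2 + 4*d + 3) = (d - 3)/(d + 3)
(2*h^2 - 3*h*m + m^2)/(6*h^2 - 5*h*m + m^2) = (h - m)/(3*h - m)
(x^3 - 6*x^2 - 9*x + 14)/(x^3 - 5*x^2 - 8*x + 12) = (x - 7)/(x - 6)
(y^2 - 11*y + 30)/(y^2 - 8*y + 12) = (y - 5)/(y - 2)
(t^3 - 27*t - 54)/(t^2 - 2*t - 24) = (t^2 + 6*t + 9)/(t + 4)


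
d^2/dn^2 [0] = 0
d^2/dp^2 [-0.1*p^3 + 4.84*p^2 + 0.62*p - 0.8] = 9.68 - 0.6*p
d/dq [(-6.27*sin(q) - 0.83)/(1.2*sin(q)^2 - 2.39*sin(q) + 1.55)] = (7.524*sin(q)^2 + 1.992*sin(q) - 11.7022)*cos(q)/(1.44*sin(q)^4 - 5.736*sin(q)^3 + 9.4321*sin(q)^2 - 7.409*sin(q) + 2.4025)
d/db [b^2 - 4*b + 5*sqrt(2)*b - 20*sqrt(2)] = 2*b - 4 + 5*sqrt(2)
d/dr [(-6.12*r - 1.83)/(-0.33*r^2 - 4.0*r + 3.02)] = (2.0196*r^2 + 24.48*r - (0.66*r + 4.0)*(6.12*r + 1.83) - 18.4824)/(0.33*r^2 + 4.0*r - 3.02)^2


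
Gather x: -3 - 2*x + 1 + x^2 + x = x^2 - x - 2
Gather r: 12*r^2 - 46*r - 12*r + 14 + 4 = 12*r^2 - 58*r + 18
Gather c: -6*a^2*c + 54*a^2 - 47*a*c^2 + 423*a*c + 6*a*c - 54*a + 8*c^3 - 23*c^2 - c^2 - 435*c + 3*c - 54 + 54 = 54*a^2 - 54*a + 8*c^3 + c^2*(-47*a - 24) + c*(-6*a^2 + 429*a - 432)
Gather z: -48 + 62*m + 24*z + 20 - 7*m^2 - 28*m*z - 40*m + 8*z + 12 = -7*m^2 + 22*m + z*(32 - 28*m) - 16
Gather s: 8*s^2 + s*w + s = 8*s^2 + s*(w + 1)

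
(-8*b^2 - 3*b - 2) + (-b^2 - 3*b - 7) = -9*b^2 - 6*b - 9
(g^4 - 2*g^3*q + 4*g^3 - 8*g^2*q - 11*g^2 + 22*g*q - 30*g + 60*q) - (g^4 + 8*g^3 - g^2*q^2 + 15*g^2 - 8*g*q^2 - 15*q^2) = -2*g^3*q - 4*g^3 + g^2*q^2 - 8*g^2*q - 26*g^2 + 8*g*q^2 + 22*g*q - 30*g + 15*q^2 + 60*q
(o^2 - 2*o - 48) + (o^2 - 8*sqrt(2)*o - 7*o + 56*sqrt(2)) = 2*o^2 - 8*sqrt(2)*o - 9*o - 48 + 56*sqrt(2)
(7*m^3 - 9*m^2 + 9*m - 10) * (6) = 42*m^3 - 54*m^2 + 54*m - 60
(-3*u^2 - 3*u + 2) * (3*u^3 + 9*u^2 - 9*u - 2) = -9*u^5 - 36*u^4 + 6*u^3 + 51*u^2 - 12*u - 4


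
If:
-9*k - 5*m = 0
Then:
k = -5*m/9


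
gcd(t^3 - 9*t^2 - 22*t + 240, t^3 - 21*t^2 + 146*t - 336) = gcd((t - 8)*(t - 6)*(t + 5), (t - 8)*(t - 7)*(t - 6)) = t^2 - 14*t + 48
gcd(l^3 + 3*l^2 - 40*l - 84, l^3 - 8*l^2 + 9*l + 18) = l - 6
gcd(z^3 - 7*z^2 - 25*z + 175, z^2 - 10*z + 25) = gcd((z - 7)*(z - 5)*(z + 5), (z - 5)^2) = z - 5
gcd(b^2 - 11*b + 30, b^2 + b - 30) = b - 5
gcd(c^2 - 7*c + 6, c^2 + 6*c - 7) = c - 1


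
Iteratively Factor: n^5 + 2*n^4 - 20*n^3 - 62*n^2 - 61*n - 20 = (n - 5)*(n^4 + 7*n^3 + 15*n^2 + 13*n + 4) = (n - 5)*(n + 1)*(n^3 + 6*n^2 + 9*n + 4) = (n - 5)*(n + 1)^2*(n^2 + 5*n + 4) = (n - 5)*(n + 1)^2*(n + 4)*(n + 1)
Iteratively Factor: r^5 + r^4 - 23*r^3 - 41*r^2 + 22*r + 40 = (r - 5)*(r^4 + 6*r^3 + 7*r^2 - 6*r - 8) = (r - 5)*(r + 2)*(r^3 + 4*r^2 - r - 4) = (r - 5)*(r + 2)*(r + 4)*(r^2 - 1) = (r - 5)*(r + 1)*(r + 2)*(r + 4)*(r - 1)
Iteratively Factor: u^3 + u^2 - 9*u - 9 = (u + 1)*(u^2 - 9) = (u + 1)*(u + 3)*(u - 3)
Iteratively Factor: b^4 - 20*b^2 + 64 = (b - 2)*(b^3 + 2*b^2 - 16*b - 32) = (b - 4)*(b - 2)*(b^2 + 6*b + 8) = (b - 4)*(b - 2)*(b + 4)*(b + 2)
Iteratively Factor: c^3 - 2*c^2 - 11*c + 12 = (c + 3)*(c^2 - 5*c + 4) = (c - 4)*(c + 3)*(c - 1)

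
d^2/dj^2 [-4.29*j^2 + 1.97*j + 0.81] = -8.58000000000000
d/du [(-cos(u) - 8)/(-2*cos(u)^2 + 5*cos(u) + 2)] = (32*cos(u) + cos(2*u) - 37)*sin(u)/(2*sin(u)^2 + 5*cos(u))^2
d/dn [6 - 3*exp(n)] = -3*exp(n)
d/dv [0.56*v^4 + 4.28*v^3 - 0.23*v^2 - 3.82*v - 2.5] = 2.24*v^3 + 12.84*v^2 - 0.46*v - 3.82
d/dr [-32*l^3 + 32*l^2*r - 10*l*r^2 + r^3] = 32*l^2 - 20*l*r + 3*r^2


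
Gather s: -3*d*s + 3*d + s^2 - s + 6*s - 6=3*d + s^2 + s*(5 - 3*d) - 6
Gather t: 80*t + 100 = 80*t + 100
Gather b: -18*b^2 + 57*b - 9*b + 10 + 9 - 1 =-18*b^2 + 48*b + 18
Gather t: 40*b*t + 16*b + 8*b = 40*b*t + 24*b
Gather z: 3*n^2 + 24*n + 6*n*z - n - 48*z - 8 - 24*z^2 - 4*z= 3*n^2 + 23*n - 24*z^2 + z*(6*n - 52) - 8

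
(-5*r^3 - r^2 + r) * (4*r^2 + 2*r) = -20*r^5 - 14*r^4 + 2*r^3 + 2*r^2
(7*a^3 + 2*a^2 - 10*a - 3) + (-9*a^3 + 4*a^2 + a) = -2*a^3 + 6*a^2 - 9*a - 3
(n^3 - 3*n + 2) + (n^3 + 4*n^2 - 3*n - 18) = 2*n^3 + 4*n^2 - 6*n - 16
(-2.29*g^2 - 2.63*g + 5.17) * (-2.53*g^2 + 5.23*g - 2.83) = 5.7937*g^4 - 5.3228*g^3 - 20.3543*g^2 + 34.482*g - 14.6311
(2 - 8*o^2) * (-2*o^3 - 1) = 16*o^5 - 4*o^3 + 8*o^2 - 2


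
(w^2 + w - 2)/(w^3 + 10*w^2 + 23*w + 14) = (w - 1)/(w^2 + 8*w + 7)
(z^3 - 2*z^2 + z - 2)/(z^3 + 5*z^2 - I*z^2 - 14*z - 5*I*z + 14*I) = (z + I)/(z + 7)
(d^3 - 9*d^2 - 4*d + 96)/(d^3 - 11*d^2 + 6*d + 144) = (d - 4)/(d - 6)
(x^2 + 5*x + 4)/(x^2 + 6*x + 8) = (x + 1)/(x + 2)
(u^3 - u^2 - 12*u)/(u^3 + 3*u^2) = (u - 4)/u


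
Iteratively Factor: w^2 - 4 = (w + 2)*(w - 2)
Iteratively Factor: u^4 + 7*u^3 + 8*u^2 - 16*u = (u + 4)*(u^3 + 3*u^2 - 4*u) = (u - 1)*(u + 4)*(u^2 + 4*u) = u*(u - 1)*(u + 4)*(u + 4)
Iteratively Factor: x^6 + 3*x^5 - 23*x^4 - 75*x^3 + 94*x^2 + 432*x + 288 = (x + 3)*(x^5 - 23*x^3 - 6*x^2 + 112*x + 96) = (x - 4)*(x + 3)*(x^4 + 4*x^3 - 7*x^2 - 34*x - 24) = (x - 4)*(x + 2)*(x + 3)*(x^3 + 2*x^2 - 11*x - 12) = (x - 4)*(x + 1)*(x + 2)*(x + 3)*(x^2 + x - 12) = (x - 4)*(x + 1)*(x + 2)*(x + 3)*(x + 4)*(x - 3)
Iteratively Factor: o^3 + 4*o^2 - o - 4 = (o + 1)*(o^2 + 3*o - 4) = (o + 1)*(o + 4)*(o - 1)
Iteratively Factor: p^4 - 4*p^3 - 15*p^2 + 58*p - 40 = (p - 1)*(p^3 - 3*p^2 - 18*p + 40) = (p - 5)*(p - 1)*(p^2 + 2*p - 8) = (p - 5)*(p - 2)*(p - 1)*(p + 4)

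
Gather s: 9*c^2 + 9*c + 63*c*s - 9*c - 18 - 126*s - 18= 9*c^2 + s*(63*c - 126) - 36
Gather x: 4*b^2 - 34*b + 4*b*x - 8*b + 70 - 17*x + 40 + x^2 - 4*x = 4*b^2 - 42*b + x^2 + x*(4*b - 21) + 110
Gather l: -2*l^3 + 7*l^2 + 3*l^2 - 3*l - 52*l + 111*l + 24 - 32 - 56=-2*l^3 + 10*l^2 + 56*l - 64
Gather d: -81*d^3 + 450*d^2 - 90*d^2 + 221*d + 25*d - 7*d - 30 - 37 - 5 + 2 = -81*d^3 + 360*d^2 + 239*d - 70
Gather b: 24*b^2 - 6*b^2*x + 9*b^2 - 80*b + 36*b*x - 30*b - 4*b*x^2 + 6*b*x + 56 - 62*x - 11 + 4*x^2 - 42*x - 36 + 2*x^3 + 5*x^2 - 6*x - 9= b^2*(33 - 6*x) + b*(-4*x^2 + 42*x - 110) + 2*x^3 + 9*x^2 - 110*x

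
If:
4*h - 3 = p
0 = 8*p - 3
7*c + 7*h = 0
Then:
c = -27/32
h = 27/32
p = 3/8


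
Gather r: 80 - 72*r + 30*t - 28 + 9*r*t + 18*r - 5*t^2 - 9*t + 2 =r*(9*t - 54) - 5*t^2 + 21*t + 54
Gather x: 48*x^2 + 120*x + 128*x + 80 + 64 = 48*x^2 + 248*x + 144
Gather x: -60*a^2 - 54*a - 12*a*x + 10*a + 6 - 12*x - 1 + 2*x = -60*a^2 - 44*a + x*(-12*a - 10) + 5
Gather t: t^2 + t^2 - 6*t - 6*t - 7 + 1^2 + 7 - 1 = 2*t^2 - 12*t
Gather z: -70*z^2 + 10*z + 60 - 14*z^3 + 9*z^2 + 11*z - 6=-14*z^3 - 61*z^2 + 21*z + 54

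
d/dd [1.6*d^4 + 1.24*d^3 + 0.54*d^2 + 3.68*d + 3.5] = 6.4*d^3 + 3.72*d^2 + 1.08*d + 3.68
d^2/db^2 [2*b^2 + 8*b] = 4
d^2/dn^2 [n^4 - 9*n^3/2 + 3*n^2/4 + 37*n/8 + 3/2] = 12*n^2 - 27*n + 3/2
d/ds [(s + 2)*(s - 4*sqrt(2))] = 2*s - 4*sqrt(2) + 2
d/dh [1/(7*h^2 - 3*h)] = (3 - 14*h)/(h^2*(7*h - 3)^2)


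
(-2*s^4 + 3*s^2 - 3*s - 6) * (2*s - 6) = -4*s^5 + 12*s^4 + 6*s^3 - 24*s^2 + 6*s + 36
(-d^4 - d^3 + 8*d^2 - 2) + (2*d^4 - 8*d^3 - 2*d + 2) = d^4 - 9*d^3 + 8*d^2 - 2*d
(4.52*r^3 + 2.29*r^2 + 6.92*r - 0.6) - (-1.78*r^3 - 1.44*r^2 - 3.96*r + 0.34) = 6.3*r^3 + 3.73*r^2 + 10.88*r - 0.94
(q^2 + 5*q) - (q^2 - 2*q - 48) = 7*q + 48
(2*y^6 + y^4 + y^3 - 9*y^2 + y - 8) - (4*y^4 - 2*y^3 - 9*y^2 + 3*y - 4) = 2*y^6 - 3*y^4 + 3*y^3 - 2*y - 4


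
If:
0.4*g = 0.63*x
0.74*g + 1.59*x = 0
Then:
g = 0.00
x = 0.00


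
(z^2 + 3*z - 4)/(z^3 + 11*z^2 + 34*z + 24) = (z - 1)/(z^2 + 7*z + 6)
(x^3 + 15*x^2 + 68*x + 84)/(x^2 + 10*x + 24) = (x^2 + 9*x + 14)/(x + 4)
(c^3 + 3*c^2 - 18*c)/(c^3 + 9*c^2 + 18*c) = (c - 3)/(c + 3)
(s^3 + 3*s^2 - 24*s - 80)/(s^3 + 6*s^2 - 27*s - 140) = (s + 4)/(s + 7)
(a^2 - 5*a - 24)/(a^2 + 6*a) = (a^2 - 5*a - 24)/(a*(a + 6))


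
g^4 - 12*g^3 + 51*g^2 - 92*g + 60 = (g - 5)*(g - 3)*(g - 2)^2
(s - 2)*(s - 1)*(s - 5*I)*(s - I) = s^4 - 3*s^3 - 6*I*s^3 - 3*s^2 + 18*I*s^2 + 15*s - 12*I*s - 10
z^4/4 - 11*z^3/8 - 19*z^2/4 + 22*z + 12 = (z/4 + 1)*(z - 6)*(z - 4)*(z + 1/2)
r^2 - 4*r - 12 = (r - 6)*(r + 2)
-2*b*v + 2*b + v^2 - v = (-2*b + v)*(v - 1)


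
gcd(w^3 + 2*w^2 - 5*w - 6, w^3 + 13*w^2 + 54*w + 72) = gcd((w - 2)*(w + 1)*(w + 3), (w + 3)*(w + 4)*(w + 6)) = w + 3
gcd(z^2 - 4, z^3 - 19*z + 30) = z - 2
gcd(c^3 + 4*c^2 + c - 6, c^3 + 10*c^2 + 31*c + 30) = c^2 + 5*c + 6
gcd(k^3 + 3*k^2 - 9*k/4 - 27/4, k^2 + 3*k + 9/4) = k + 3/2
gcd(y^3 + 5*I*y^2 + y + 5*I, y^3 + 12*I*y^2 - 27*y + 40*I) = y^2 + 4*I*y + 5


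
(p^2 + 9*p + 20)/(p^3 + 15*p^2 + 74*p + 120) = 1/(p + 6)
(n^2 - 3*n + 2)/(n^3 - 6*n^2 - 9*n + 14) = (n - 2)/(n^2 - 5*n - 14)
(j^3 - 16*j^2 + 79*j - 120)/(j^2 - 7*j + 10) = (j^2 - 11*j + 24)/(j - 2)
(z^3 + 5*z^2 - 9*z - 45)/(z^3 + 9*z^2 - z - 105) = (z + 3)/(z + 7)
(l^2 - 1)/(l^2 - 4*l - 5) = (l - 1)/(l - 5)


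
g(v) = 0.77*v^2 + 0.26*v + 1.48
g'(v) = 1.54*v + 0.26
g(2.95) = 8.95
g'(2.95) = 4.80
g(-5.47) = 23.10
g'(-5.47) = -8.16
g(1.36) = 3.26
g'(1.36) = 2.35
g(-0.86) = 1.83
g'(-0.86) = -1.06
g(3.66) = 12.75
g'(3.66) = 5.90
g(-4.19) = 13.91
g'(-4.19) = -6.19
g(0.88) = 2.31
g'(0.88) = 1.62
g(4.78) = 20.32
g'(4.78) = 7.62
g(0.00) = 1.48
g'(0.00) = 0.26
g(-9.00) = 61.51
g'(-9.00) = -13.60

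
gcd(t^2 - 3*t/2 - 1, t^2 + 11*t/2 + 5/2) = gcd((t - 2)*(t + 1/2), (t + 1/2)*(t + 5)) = t + 1/2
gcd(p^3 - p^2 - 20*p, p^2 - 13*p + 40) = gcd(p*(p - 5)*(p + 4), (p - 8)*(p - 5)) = p - 5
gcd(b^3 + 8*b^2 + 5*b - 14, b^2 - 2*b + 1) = b - 1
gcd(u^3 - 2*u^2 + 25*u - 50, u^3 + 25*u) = u^2 + 25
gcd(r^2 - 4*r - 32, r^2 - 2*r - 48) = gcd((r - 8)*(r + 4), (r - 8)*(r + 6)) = r - 8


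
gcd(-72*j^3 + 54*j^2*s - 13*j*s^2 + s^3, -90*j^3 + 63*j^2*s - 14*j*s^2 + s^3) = 18*j^2 - 9*j*s + s^2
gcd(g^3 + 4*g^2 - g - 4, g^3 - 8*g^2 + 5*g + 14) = g + 1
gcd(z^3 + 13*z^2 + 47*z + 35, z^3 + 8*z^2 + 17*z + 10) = z^2 + 6*z + 5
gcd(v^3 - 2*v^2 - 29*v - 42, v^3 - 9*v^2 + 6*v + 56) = v^2 - 5*v - 14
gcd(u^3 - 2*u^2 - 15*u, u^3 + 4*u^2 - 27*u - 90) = u^2 - 2*u - 15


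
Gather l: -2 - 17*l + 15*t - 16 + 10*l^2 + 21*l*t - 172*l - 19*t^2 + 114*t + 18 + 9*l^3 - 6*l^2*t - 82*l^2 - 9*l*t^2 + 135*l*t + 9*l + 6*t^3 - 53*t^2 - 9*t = 9*l^3 + l^2*(-6*t - 72) + l*(-9*t^2 + 156*t - 180) + 6*t^3 - 72*t^2 + 120*t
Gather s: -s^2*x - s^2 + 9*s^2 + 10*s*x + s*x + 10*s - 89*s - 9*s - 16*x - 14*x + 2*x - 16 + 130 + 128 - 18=s^2*(8 - x) + s*(11*x - 88) - 28*x + 224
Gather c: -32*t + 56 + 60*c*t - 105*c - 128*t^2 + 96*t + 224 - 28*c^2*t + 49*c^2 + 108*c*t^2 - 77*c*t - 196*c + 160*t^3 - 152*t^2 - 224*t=c^2*(49 - 28*t) + c*(108*t^2 - 17*t - 301) + 160*t^3 - 280*t^2 - 160*t + 280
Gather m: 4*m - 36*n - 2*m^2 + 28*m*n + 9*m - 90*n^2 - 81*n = -2*m^2 + m*(28*n + 13) - 90*n^2 - 117*n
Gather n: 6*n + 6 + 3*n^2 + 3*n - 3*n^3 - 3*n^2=-3*n^3 + 9*n + 6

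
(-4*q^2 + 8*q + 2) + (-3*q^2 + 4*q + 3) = -7*q^2 + 12*q + 5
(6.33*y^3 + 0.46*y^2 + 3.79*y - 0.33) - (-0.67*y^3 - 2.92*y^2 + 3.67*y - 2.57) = 7.0*y^3 + 3.38*y^2 + 0.12*y + 2.24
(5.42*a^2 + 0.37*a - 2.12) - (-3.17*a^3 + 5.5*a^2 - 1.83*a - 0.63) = 3.17*a^3 - 0.0800000000000001*a^2 + 2.2*a - 1.49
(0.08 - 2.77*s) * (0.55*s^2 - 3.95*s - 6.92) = -1.5235*s^3 + 10.9855*s^2 + 18.8524*s - 0.5536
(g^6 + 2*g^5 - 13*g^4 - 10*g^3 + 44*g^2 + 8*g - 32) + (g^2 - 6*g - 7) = g^6 + 2*g^5 - 13*g^4 - 10*g^3 + 45*g^2 + 2*g - 39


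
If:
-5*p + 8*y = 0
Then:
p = 8*y/5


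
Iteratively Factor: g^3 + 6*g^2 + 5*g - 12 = (g - 1)*(g^2 + 7*g + 12) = (g - 1)*(g + 4)*(g + 3)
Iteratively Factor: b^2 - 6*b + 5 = (b - 1)*(b - 5)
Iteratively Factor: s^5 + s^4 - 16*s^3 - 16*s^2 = (s)*(s^4 + s^3 - 16*s^2 - 16*s) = s*(s - 4)*(s^3 + 5*s^2 + 4*s) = s^2*(s - 4)*(s^2 + 5*s + 4) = s^2*(s - 4)*(s + 1)*(s + 4)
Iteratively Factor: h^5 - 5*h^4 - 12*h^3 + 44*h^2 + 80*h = (h - 5)*(h^4 - 12*h^2 - 16*h) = (h - 5)*(h + 2)*(h^3 - 2*h^2 - 8*h) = (h - 5)*(h + 2)^2*(h^2 - 4*h) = h*(h - 5)*(h + 2)^2*(h - 4)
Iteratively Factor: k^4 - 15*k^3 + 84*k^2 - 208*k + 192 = (k - 4)*(k^3 - 11*k^2 + 40*k - 48) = (k - 4)*(k - 3)*(k^2 - 8*k + 16) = (k - 4)^2*(k - 3)*(k - 4)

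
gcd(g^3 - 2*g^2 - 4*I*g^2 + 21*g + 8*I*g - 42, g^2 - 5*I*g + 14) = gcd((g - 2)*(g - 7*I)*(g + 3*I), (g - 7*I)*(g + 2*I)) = g - 7*I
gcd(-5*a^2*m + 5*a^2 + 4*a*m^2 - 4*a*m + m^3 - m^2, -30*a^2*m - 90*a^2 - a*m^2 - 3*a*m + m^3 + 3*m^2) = 5*a + m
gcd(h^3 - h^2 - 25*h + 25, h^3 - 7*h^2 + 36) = 1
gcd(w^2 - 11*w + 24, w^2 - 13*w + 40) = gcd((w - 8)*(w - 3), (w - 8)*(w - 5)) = w - 8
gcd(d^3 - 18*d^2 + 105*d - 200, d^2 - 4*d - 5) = d - 5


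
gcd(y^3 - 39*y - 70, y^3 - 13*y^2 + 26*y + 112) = y^2 - 5*y - 14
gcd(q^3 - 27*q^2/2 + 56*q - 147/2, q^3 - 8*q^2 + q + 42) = q^2 - 10*q + 21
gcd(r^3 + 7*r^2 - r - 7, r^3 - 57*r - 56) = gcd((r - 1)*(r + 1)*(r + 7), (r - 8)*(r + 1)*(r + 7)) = r^2 + 8*r + 7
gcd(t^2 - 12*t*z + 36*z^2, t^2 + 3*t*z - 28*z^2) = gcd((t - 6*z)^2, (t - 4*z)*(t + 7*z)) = 1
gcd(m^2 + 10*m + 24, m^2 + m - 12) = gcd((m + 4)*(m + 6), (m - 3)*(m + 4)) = m + 4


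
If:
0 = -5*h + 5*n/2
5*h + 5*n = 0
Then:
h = 0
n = 0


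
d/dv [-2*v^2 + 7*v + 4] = 7 - 4*v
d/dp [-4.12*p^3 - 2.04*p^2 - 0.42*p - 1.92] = -12.36*p^2 - 4.08*p - 0.42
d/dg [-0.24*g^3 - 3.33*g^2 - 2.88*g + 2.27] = -0.72*g^2 - 6.66*g - 2.88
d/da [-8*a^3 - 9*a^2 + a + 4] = -24*a^2 - 18*a + 1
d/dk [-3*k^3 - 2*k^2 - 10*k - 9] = -9*k^2 - 4*k - 10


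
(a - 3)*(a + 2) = a^2 - a - 6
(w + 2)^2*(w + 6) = w^3 + 10*w^2 + 28*w + 24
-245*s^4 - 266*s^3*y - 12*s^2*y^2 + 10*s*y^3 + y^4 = (-5*s + y)*(s + y)*(7*s + y)^2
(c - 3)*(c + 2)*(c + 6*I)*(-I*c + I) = -I*c^4 + 6*c^3 + 2*I*c^3 - 12*c^2 + 5*I*c^2 - 30*c - 6*I*c + 36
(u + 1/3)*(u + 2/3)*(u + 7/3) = u^3 + 10*u^2/3 + 23*u/9 + 14/27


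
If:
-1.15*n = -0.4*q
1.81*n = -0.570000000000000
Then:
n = -0.31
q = -0.91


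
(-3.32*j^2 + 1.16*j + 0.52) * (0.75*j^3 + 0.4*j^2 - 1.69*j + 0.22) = -2.49*j^5 - 0.458*j^4 + 6.4648*j^3 - 2.4828*j^2 - 0.6236*j + 0.1144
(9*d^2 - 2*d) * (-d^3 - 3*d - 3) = -9*d^5 + 2*d^4 - 27*d^3 - 21*d^2 + 6*d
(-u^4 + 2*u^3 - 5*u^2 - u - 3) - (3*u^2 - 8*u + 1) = -u^4 + 2*u^3 - 8*u^2 + 7*u - 4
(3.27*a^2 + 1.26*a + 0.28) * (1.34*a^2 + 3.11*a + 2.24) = 4.3818*a^4 + 11.8581*a^3 + 11.6186*a^2 + 3.6932*a + 0.6272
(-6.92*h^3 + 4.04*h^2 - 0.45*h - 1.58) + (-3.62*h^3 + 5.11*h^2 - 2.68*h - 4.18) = -10.54*h^3 + 9.15*h^2 - 3.13*h - 5.76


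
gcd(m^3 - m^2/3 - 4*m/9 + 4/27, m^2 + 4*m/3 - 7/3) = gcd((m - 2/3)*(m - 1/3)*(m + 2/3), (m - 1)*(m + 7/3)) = 1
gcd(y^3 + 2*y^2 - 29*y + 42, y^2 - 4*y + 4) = y - 2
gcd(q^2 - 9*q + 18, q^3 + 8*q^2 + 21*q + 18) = 1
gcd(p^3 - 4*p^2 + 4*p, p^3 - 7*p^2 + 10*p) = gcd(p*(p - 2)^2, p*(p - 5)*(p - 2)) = p^2 - 2*p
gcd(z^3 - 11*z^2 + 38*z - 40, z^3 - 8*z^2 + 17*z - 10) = z^2 - 7*z + 10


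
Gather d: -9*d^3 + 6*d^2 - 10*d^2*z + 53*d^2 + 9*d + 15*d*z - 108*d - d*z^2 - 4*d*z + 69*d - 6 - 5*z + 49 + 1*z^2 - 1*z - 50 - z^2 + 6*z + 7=-9*d^3 + d^2*(59 - 10*z) + d*(-z^2 + 11*z - 30)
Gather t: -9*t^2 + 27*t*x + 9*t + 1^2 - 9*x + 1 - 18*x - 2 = -9*t^2 + t*(27*x + 9) - 27*x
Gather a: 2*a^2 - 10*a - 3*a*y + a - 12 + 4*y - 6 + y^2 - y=2*a^2 + a*(-3*y - 9) + y^2 + 3*y - 18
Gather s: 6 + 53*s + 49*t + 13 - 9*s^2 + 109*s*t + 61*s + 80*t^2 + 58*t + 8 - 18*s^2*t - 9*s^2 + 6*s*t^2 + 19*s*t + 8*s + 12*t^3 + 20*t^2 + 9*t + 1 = s^2*(-18*t - 18) + s*(6*t^2 + 128*t + 122) + 12*t^3 + 100*t^2 + 116*t + 28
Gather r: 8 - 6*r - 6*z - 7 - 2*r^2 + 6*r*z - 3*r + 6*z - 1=-2*r^2 + r*(6*z - 9)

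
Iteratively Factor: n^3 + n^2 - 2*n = (n)*(n^2 + n - 2) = n*(n + 2)*(n - 1)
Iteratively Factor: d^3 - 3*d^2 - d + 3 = (d - 3)*(d^2 - 1) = (d - 3)*(d - 1)*(d + 1)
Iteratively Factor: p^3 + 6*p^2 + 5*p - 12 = (p + 3)*(p^2 + 3*p - 4) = (p + 3)*(p + 4)*(p - 1)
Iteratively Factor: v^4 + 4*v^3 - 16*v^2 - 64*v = (v + 4)*(v^3 - 16*v) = (v + 4)^2*(v^2 - 4*v) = v*(v + 4)^2*(v - 4)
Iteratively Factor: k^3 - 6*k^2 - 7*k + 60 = (k + 3)*(k^2 - 9*k + 20) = (k - 5)*(k + 3)*(k - 4)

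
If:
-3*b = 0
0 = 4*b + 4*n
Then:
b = 0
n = 0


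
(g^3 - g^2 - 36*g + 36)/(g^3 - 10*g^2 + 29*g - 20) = (g^2 - 36)/(g^2 - 9*g + 20)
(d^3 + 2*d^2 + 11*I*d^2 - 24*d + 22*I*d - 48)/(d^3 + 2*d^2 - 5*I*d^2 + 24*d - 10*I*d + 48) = (d + 8*I)/(d - 8*I)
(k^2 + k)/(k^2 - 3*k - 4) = k/(k - 4)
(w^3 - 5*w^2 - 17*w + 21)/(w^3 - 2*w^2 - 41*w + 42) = (w + 3)/(w + 6)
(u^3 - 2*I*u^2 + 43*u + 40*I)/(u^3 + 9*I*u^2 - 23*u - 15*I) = (u - 8*I)/(u + 3*I)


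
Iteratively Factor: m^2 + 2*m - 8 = (m + 4)*(m - 2)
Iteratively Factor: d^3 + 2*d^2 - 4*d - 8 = (d + 2)*(d^2 - 4) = (d - 2)*(d + 2)*(d + 2)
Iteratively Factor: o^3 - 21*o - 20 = (o + 4)*(o^2 - 4*o - 5) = (o - 5)*(o + 4)*(o + 1)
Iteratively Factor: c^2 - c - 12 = (c + 3)*(c - 4)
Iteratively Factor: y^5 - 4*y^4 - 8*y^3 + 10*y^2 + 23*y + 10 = (y - 5)*(y^4 + y^3 - 3*y^2 - 5*y - 2) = (y - 5)*(y + 1)*(y^3 - 3*y - 2) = (y - 5)*(y - 2)*(y + 1)*(y^2 + 2*y + 1) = (y - 5)*(y - 2)*(y + 1)^2*(y + 1)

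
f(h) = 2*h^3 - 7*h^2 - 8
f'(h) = 6*h^2 - 14*h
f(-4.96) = -424.26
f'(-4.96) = 217.05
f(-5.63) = -586.79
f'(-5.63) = 269.00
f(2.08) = -20.29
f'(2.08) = -3.16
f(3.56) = -6.48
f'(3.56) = 26.20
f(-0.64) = -11.39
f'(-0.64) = 11.42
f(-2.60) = -90.47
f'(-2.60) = 76.96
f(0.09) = -8.06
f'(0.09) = -1.21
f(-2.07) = -55.73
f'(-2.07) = 54.69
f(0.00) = -8.00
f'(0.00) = 0.00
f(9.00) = 883.00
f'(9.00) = 360.00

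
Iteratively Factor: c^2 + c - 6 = (c - 2)*(c + 3)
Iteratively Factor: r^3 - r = (r - 1)*(r^2 + r) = r*(r - 1)*(r + 1)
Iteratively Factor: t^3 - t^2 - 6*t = (t + 2)*(t^2 - 3*t) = t*(t + 2)*(t - 3)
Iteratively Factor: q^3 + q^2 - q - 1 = (q + 1)*(q^2 - 1) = (q + 1)^2*(q - 1)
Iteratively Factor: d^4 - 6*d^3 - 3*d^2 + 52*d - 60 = (d + 3)*(d^3 - 9*d^2 + 24*d - 20) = (d - 5)*(d + 3)*(d^2 - 4*d + 4) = (d - 5)*(d - 2)*(d + 3)*(d - 2)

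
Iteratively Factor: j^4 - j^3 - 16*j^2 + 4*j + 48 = (j - 2)*(j^3 + j^2 - 14*j - 24) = (j - 2)*(j + 2)*(j^2 - j - 12) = (j - 4)*(j - 2)*(j + 2)*(j + 3)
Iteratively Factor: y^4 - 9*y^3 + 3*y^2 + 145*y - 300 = (y - 3)*(y^3 - 6*y^2 - 15*y + 100) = (y - 5)*(y - 3)*(y^2 - y - 20) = (y - 5)^2*(y - 3)*(y + 4)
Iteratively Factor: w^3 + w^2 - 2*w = (w + 2)*(w^2 - w) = (w - 1)*(w + 2)*(w)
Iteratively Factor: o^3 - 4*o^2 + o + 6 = (o + 1)*(o^2 - 5*o + 6) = (o - 3)*(o + 1)*(o - 2)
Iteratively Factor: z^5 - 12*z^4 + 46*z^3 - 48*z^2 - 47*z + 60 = (z - 1)*(z^4 - 11*z^3 + 35*z^2 - 13*z - 60) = (z - 3)*(z - 1)*(z^3 - 8*z^2 + 11*z + 20) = (z - 5)*(z - 3)*(z - 1)*(z^2 - 3*z - 4) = (z - 5)*(z - 4)*(z - 3)*(z - 1)*(z + 1)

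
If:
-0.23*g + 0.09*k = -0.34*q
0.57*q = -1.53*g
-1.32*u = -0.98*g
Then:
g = 1.3469387755102*u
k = 17.1006086645184*u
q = -3.61546723952739*u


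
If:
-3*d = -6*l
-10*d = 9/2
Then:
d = -9/20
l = -9/40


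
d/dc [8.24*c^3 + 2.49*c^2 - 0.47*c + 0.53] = 24.72*c^2 + 4.98*c - 0.47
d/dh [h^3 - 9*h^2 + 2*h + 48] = 3*h^2 - 18*h + 2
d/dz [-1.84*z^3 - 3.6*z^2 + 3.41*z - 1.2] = -5.52*z^2 - 7.2*z + 3.41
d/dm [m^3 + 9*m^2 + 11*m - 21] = 3*m^2 + 18*m + 11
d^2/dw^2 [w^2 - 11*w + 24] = 2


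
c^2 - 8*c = c*(c - 8)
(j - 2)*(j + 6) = j^2 + 4*j - 12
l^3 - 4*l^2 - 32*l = l*(l - 8)*(l + 4)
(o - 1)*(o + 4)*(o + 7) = o^3 + 10*o^2 + 17*o - 28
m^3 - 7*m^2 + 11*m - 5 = (m - 5)*(m - 1)^2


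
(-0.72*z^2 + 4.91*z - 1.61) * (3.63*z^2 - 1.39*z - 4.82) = -2.6136*z^4 + 18.8241*z^3 - 9.1988*z^2 - 21.4283*z + 7.7602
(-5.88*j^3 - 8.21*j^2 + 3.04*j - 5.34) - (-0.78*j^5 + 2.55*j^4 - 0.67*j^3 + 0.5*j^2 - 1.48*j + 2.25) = 0.78*j^5 - 2.55*j^4 - 5.21*j^3 - 8.71*j^2 + 4.52*j - 7.59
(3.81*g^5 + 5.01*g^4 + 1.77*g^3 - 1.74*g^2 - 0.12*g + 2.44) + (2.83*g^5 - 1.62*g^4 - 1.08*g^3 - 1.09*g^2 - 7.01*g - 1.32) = 6.64*g^5 + 3.39*g^4 + 0.69*g^3 - 2.83*g^2 - 7.13*g + 1.12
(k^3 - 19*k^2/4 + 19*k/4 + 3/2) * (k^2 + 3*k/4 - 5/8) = k^5 - 4*k^4 + 9*k^3/16 + 257*k^2/32 - 59*k/32 - 15/16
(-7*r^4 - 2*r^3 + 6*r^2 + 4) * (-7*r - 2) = 49*r^5 + 28*r^4 - 38*r^3 - 12*r^2 - 28*r - 8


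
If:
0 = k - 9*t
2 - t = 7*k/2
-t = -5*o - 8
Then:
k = 36/65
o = -516/325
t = 4/65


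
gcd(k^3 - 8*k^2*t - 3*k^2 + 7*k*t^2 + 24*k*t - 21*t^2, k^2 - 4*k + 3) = k - 3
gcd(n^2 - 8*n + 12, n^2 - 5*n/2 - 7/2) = 1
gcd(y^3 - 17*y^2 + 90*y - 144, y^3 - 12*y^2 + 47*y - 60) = y - 3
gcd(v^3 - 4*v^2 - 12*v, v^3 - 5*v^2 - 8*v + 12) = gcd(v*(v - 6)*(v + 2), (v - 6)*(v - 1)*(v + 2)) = v^2 - 4*v - 12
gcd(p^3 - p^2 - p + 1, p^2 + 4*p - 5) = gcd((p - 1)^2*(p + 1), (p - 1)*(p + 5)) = p - 1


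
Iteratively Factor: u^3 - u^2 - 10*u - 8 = (u + 1)*(u^2 - 2*u - 8) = (u - 4)*(u + 1)*(u + 2)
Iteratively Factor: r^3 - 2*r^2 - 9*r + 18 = (r + 3)*(r^2 - 5*r + 6) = (r - 3)*(r + 3)*(r - 2)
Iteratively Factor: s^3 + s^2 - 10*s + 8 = (s - 1)*(s^2 + 2*s - 8) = (s - 1)*(s + 4)*(s - 2)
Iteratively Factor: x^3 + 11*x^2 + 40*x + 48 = (x + 4)*(x^2 + 7*x + 12) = (x + 3)*(x + 4)*(x + 4)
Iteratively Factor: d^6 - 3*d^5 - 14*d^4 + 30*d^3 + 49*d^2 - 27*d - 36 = (d + 1)*(d^5 - 4*d^4 - 10*d^3 + 40*d^2 + 9*d - 36) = (d + 1)*(d + 3)*(d^4 - 7*d^3 + 11*d^2 + 7*d - 12) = (d - 1)*(d + 1)*(d + 3)*(d^3 - 6*d^2 + 5*d + 12) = (d - 3)*(d - 1)*(d + 1)*(d + 3)*(d^2 - 3*d - 4) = (d - 3)*(d - 1)*(d + 1)^2*(d + 3)*(d - 4)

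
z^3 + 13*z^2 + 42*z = z*(z + 6)*(z + 7)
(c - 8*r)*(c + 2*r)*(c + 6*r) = c^3 - 52*c*r^2 - 96*r^3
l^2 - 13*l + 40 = (l - 8)*(l - 5)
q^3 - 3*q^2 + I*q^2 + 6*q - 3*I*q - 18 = (q - 3)*(q - 2*I)*(q + 3*I)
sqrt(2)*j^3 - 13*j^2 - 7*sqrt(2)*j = j*(j - 7*sqrt(2))*(sqrt(2)*j + 1)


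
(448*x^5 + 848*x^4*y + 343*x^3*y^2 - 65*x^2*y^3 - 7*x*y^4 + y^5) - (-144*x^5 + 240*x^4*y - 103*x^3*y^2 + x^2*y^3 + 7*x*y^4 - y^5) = 592*x^5 + 608*x^4*y + 446*x^3*y^2 - 66*x^2*y^3 - 14*x*y^4 + 2*y^5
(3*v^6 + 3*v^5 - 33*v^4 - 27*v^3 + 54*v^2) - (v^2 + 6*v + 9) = 3*v^6 + 3*v^5 - 33*v^4 - 27*v^3 + 53*v^2 - 6*v - 9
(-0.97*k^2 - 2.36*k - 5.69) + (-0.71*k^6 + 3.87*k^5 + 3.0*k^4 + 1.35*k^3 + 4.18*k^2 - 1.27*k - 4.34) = -0.71*k^6 + 3.87*k^5 + 3.0*k^4 + 1.35*k^3 + 3.21*k^2 - 3.63*k - 10.03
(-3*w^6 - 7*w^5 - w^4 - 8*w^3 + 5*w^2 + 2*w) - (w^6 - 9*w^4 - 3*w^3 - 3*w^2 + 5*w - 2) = -4*w^6 - 7*w^5 + 8*w^4 - 5*w^3 + 8*w^2 - 3*w + 2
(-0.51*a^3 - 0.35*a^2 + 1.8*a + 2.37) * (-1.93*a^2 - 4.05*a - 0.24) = 0.9843*a^5 + 2.741*a^4 - 1.9341*a^3 - 11.7801*a^2 - 10.0305*a - 0.5688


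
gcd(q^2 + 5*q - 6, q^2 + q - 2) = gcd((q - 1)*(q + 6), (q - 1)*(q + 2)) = q - 1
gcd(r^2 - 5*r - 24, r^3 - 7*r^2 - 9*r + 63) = r + 3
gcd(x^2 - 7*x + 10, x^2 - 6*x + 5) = x - 5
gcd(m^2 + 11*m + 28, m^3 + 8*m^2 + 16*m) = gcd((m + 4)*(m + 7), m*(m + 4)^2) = m + 4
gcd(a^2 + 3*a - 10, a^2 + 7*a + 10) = a + 5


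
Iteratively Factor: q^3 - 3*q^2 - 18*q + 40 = (q - 5)*(q^2 + 2*q - 8) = (q - 5)*(q + 4)*(q - 2)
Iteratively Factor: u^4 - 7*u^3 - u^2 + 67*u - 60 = (u - 1)*(u^3 - 6*u^2 - 7*u + 60) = (u - 4)*(u - 1)*(u^2 - 2*u - 15) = (u - 4)*(u - 1)*(u + 3)*(u - 5)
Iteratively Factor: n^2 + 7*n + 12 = (n + 4)*(n + 3)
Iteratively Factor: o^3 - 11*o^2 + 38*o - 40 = (o - 2)*(o^2 - 9*o + 20) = (o - 4)*(o - 2)*(o - 5)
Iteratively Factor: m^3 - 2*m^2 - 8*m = (m - 4)*(m^2 + 2*m) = m*(m - 4)*(m + 2)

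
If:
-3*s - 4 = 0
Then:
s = -4/3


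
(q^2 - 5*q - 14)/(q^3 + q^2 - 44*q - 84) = 1/(q + 6)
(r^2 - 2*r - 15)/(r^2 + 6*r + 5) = (r^2 - 2*r - 15)/(r^2 + 6*r + 5)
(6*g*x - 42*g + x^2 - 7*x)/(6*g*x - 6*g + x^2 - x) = (x - 7)/(x - 1)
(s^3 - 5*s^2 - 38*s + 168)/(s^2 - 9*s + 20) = (s^2 - s - 42)/(s - 5)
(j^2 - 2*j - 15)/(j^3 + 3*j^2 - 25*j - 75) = 1/(j + 5)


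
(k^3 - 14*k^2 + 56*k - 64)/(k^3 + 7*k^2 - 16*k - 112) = (k^2 - 10*k + 16)/(k^2 + 11*k + 28)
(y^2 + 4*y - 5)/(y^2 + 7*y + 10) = (y - 1)/(y + 2)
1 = 1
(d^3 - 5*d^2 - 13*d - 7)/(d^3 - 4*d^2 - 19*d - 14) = (d + 1)/(d + 2)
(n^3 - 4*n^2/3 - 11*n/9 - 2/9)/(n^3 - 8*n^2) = (9*n^3 - 12*n^2 - 11*n - 2)/(9*n^2*(n - 8))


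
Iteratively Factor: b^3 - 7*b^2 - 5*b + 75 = (b - 5)*(b^2 - 2*b - 15) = (b - 5)^2*(b + 3)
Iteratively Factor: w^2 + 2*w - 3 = (w + 3)*(w - 1)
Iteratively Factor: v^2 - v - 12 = (v - 4)*(v + 3)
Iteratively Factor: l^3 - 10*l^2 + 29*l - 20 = (l - 1)*(l^2 - 9*l + 20) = (l - 5)*(l - 1)*(l - 4)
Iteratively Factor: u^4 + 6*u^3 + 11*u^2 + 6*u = (u)*(u^3 + 6*u^2 + 11*u + 6) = u*(u + 1)*(u^2 + 5*u + 6) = u*(u + 1)*(u + 3)*(u + 2)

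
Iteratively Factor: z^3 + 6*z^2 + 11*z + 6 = (z + 2)*(z^2 + 4*z + 3) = (z + 1)*(z + 2)*(z + 3)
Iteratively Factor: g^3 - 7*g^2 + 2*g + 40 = (g - 5)*(g^2 - 2*g - 8) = (g - 5)*(g - 4)*(g + 2)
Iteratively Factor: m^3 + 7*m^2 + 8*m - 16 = (m + 4)*(m^2 + 3*m - 4) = (m - 1)*(m + 4)*(m + 4)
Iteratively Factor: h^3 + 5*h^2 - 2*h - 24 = (h - 2)*(h^2 + 7*h + 12) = (h - 2)*(h + 4)*(h + 3)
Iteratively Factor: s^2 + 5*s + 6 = (s + 2)*(s + 3)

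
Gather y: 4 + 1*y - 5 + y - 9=2*y - 10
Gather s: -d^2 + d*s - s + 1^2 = -d^2 + s*(d - 1) + 1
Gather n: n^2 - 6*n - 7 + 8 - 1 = n^2 - 6*n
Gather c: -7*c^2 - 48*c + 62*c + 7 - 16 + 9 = -7*c^2 + 14*c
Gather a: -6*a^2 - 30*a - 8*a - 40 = -6*a^2 - 38*a - 40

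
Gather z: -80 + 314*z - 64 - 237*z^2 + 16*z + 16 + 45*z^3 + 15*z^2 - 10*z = 45*z^3 - 222*z^2 + 320*z - 128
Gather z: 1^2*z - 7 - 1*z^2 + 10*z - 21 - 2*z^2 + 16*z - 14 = -3*z^2 + 27*z - 42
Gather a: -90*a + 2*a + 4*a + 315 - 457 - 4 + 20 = -84*a - 126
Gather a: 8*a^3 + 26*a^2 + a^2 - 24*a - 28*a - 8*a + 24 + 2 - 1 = 8*a^3 + 27*a^2 - 60*a + 25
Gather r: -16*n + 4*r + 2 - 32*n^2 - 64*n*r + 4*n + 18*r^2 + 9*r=-32*n^2 - 12*n + 18*r^2 + r*(13 - 64*n) + 2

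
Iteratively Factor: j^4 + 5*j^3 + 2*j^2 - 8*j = (j - 1)*(j^3 + 6*j^2 + 8*j) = (j - 1)*(j + 4)*(j^2 + 2*j) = j*(j - 1)*(j + 4)*(j + 2)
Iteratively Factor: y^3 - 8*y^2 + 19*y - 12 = (y - 3)*(y^2 - 5*y + 4) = (y - 3)*(y - 1)*(y - 4)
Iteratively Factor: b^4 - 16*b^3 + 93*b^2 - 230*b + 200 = (b - 5)*(b^3 - 11*b^2 + 38*b - 40) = (b - 5)*(b - 2)*(b^2 - 9*b + 20) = (b - 5)*(b - 4)*(b - 2)*(b - 5)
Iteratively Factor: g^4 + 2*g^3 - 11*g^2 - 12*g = (g + 4)*(g^3 - 2*g^2 - 3*g) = (g + 1)*(g + 4)*(g^2 - 3*g) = g*(g + 1)*(g + 4)*(g - 3)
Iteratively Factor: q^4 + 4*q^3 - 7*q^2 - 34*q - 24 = (q - 3)*(q^3 + 7*q^2 + 14*q + 8) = (q - 3)*(q + 1)*(q^2 + 6*q + 8) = (q - 3)*(q + 1)*(q + 2)*(q + 4)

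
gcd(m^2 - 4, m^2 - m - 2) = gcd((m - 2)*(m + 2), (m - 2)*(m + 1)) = m - 2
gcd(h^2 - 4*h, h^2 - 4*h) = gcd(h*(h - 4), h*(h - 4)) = h^2 - 4*h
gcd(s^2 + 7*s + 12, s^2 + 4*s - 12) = 1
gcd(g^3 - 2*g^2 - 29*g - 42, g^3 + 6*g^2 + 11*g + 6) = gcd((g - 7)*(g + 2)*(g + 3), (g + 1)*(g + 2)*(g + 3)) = g^2 + 5*g + 6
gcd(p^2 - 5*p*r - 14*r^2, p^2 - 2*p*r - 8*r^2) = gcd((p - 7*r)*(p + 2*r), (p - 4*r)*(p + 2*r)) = p + 2*r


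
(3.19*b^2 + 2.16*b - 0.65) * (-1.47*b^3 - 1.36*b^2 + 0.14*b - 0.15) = -4.6893*b^5 - 7.5136*b^4 - 1.5355*b^3 + 0.7079*b^2 - 0.415*b + 0.0975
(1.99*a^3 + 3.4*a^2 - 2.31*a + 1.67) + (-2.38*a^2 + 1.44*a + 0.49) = 1.99*a^3 + 1.02*a^2 - 0.87*a + 2.16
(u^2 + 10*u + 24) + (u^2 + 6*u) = 2*u^2 + 16*u + 24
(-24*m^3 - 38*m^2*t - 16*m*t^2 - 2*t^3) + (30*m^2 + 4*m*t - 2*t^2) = -24*m^3 - 38*m^2*t + 30*m^2 - 16*m*t^2 + 4*m*t - 2*t^3 - 2*t^2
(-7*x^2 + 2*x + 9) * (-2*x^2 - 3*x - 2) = 14*x^4 + 17*x^3 - 10*x^2 - 31*x - 18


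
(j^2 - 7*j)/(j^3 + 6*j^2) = (j - 7)/(j*(j + 6))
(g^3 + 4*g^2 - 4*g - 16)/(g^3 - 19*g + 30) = (g^2 + 6*g + 8)/(g^2 + 2*g - 15)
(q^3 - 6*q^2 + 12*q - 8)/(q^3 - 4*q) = (q^2 - 4*q + 4)/(q*(q + 2))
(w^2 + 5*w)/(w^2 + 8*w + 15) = w/(w + 3)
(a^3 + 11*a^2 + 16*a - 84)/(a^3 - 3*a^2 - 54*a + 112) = (a + 6)/(a - 8)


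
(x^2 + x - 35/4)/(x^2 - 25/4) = (2*x + 7)/(2*x + 5)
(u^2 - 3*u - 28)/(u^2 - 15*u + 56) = (u + 4)/(u - 8)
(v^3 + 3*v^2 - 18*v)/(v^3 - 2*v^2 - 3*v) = (v + 6)/(v + 1)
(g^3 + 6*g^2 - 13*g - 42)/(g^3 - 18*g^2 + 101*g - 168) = (g^2 + 9*g + 14)/(g^2 - 15*g + 56)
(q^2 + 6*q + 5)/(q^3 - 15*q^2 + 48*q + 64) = (q + 5)/(q^2 - 16*q + 64)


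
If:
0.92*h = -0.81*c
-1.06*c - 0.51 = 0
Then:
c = -0.48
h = 0.42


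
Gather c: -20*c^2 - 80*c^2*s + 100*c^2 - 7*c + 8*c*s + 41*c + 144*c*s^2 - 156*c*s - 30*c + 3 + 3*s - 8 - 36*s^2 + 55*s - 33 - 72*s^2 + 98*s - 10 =c^2*(80 - 80*s) + c*(144*s^2 - 148*s + 4) - 108*s^2 + 156*s - 48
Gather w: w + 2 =w + 2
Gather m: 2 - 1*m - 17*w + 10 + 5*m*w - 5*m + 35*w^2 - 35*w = m*(5*w - 6) + 35*w^2 - 52*w + 12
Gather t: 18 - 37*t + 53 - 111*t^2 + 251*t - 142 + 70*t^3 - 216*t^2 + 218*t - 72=70*t^3 - 327*t^2 + 432*t - 143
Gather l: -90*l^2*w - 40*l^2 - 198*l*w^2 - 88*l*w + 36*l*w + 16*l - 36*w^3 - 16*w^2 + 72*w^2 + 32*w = l^2*(-90*w - 40) + l*(-198*w^2 - 52*w + 16) - 36*w^3 + 56*w^2 + 32*w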